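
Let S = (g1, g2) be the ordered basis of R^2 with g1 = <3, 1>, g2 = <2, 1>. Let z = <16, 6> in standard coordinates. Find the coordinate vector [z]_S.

<4, 2>

[z]_S is the unique c with M c = z, where M has columns g1, g2.
System: 3c_1 + 2c_2 = 16, c_1 + c_2 = 6; solving gives c_1 = 4, c_2 = 2.
Check: 4g1 + 2g2 = <16, 6>.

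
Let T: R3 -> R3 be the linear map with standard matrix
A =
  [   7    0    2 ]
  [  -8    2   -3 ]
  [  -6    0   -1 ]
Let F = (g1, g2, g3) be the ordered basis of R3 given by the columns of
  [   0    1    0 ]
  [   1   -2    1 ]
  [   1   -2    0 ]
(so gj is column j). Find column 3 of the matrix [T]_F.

(0, 0, 2)

Compute T(g3) = A g3 = (0, 2, 0) in standard coordinates.
Then write this in F-coordinates: solve for y in y_1 g1 + ... + y_3 g3 = (0, 2, 0).
This gives y = (0, 0, 2), which is column 3 of [T]_F.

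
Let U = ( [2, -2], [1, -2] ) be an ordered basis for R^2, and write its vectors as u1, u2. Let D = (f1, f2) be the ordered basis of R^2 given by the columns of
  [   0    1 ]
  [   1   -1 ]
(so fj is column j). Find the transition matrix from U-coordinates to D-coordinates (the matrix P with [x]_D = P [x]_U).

Column j of P is [uj]_D, since P maps U-coordinates to D-coordinates.
Expressing u1 in D: u1 = 0·f1 + 2f2, so column 1 of P is [0, 2].
Doing the same for each uj gives P = [[0, -1], [2, 1]].

[[0, -1], [2, 1]]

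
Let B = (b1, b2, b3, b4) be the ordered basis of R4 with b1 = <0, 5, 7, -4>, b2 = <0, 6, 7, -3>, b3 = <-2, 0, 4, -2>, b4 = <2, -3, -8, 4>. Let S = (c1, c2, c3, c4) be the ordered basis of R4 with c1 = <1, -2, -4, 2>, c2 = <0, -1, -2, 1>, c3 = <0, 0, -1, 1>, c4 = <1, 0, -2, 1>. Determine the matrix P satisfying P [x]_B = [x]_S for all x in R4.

Take x = bj: its B-coordinates are the j-th standard unit vector, so P e_j — column j of P — equals [bj]_S.
b1 = -2c1 - c2 - c3 + 2c4, giving column 1 = <-2, -1, -1, 2>; repeating for each j gives P = [[-2, -2, 0, 1], [-1, -2, 0, 1], [-1, 1, 0, 0], [2, 2, -2, 1]].

[[-2, -2, 0, 1], [-1, -2, 0, 1], [-1, 1, 0, 0], [2, 2, -2, 1]]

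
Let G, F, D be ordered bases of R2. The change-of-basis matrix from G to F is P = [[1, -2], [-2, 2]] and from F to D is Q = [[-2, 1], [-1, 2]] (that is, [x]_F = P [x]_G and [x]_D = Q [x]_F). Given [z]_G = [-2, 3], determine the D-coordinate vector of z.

[26, 28]

Apply P to get F-coordinates [-8, 10], then Q to get D-coordinates.
The result is [z]_D = [26, 28].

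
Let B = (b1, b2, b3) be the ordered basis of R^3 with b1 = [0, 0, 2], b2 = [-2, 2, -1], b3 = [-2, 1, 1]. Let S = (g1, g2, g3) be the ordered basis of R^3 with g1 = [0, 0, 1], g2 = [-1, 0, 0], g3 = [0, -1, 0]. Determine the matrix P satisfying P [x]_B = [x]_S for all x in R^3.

Take x = bj: its B-coordinates are the j-th standard unit vector, so P e_j — column j of P — equals [bj]_S.
b1 = 2g1 + 0·g2 + 0·g3, giving column 1 = [2, 0, 0]; repeating for each j gives P = [[2, -1, 1], [0, 2, 2], [0, -2, -1]].

[[2, -1, 1], [0, 2, 2], [0, -2, -1]]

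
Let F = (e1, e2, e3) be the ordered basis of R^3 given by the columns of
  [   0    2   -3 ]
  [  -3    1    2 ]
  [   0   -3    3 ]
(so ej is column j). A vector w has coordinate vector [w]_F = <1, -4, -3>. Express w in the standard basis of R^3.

The coordinates say w = e1 - 4e2 - 3e3; adding the scaled basis vectors gives <1, -13, 3>.

<1, -13, 3>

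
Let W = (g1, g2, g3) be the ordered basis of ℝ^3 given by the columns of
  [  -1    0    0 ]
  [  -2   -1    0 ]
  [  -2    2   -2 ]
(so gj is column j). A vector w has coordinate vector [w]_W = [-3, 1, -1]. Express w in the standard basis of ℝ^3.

The coordinates say w = -3g1 + g2 - g3; adding the scaled basis vectors gives [3, 5, 10].

[3, 5, 10]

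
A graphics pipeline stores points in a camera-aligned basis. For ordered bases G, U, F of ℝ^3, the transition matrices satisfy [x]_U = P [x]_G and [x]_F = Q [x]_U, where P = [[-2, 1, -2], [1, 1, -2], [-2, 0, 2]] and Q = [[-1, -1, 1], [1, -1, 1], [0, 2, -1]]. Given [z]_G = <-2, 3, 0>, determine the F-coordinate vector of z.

<-4, 10, -2>

First [z]_U = P [z]_G = <7, 1, 4>.
Then [z]_F = Q [z]_U = <-4, 10, -2>.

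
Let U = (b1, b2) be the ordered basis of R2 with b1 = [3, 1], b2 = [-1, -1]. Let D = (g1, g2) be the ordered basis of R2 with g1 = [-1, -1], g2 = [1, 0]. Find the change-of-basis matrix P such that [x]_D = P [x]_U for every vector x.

[[-1, 1], [2, 0]]

Take x = bj: its U-coordinates are the j-th standard unit vector, so P e_j — column j of P — equals [bj]_D.
b1 = -g1 + 2g2, giving column 1 = [-1, 2]; repeating for each j gives P = [[-1, 1], [2, 0]].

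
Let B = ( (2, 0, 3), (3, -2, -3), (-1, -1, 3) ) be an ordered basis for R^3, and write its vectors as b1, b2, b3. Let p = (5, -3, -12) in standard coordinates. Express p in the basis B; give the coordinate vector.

[p]_B is the unique c with M c = p, where M has columns b1, ..., b3.
Gaussian elimination on [M | p] yields c = (-1, 2, -1).
Check: -b1 + 2b2 - b3 = (5, -3, -12).

(-1, 2, -1)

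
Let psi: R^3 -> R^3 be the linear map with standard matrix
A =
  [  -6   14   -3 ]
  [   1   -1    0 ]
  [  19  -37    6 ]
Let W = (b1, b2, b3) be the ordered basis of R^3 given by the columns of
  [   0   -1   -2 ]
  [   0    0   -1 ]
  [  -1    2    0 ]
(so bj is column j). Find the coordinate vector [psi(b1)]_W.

Compute psi(b1) = A b1 = (3, 0, -6) in standard coordinates.
Then write this in W-coordinates: solve for y in y_1 b1 + ... + y_3 b3 = (3, 0, -6).
This gives y = (0, -3, 0), which is column 1 of [psi]_W.

(0, -3, 0)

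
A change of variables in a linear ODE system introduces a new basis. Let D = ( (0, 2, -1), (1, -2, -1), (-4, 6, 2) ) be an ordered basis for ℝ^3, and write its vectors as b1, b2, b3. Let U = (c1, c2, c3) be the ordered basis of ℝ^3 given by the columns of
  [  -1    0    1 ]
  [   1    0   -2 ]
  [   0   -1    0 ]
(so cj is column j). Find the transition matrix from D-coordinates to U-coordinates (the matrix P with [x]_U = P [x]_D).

[[-2, 0, 2], [1, 1, -2], [-2, 1, -2]]

Let M have columns bj and N have columns cj. Then for every x, N [x]_U = x = M [x]_D, so P = N^(-1) M.
Since det N = 1, N^(-1) has integer entries; multiplying gives P = [[-2, 0, 2], [1, 1, -2], [-2, 1, -2]].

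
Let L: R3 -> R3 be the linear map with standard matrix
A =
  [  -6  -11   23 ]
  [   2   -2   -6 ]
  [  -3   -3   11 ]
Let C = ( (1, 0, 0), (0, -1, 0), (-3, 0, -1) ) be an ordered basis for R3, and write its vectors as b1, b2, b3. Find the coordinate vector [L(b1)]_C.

Column 1 of [L]_C is the C-coordinate vector of L(b1).
In standard coordinates L(b1) = A b1 = (-6, 2, -3).
Converting to C: (-6, 2, -3) = 3b1 - 2b2 + 3b3, so the coordinate vector is (3, -2, 3).

(3, -2, 3)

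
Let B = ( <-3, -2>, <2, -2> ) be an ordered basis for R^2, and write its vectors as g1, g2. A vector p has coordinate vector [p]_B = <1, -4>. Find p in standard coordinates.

The coordinates say p = g1 - 4g2; adding the scaled basis vectors gives <-11, 6>.

<-11, 6>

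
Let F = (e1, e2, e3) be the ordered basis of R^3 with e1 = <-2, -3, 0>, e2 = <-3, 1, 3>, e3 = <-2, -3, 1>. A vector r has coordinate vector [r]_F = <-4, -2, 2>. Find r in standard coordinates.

<10, 4, -4>

The coordinates say r = -4e1 - 2e2 + 2e3; adding the scaled basis vectors gives <10, 4, -4>.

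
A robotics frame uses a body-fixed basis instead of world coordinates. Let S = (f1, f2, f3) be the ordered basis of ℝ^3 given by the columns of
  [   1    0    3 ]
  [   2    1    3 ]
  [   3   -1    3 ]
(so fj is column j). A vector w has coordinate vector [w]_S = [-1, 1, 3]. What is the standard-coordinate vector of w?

By definition w = -f1 + f2 + 3f3.
Summing componentwise gives [8, 8, 5].

[8, 8, 5]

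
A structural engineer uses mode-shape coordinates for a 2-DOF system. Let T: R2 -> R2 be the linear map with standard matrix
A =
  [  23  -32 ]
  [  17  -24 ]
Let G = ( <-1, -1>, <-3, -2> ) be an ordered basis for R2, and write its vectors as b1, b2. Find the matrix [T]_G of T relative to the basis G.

Let P have columns b1, b2. Then [T]_G = P^(-1) A P.
Here det P = -1, so P^(-1) is integer; computing A P first and then P^(-1)(A P) gives [[-3, -1], [-2, 2]].

[[-3, -1], [-2, 2]]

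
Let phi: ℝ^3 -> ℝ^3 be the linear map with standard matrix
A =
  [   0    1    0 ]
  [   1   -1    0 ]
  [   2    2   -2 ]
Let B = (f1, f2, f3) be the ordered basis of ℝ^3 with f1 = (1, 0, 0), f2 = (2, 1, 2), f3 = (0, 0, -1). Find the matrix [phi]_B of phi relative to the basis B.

With P the matrix whose columns are f1, ..., f3, [phi]_B = P^(-1) A P.
Column by column: phi(f1) = A f1 = (0, 1, 2); its B-coordinates (-2, 1, 0) give column 1.
Continuing for each basis vector yields [phi]_B = [[-2, -1, 0], [1, 1, 0], [0, 0, -2]].

[[-2, -1, 0], [1, 1, 0], [0, 0, -2]]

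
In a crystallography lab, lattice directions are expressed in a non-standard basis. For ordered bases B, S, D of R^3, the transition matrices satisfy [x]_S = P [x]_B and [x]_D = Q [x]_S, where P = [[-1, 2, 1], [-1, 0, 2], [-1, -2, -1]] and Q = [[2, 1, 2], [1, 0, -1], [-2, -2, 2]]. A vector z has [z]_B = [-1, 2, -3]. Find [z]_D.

[-1, 2, 6]

Composing the changes, [z]_D = Q P [z]_B.
Q P = [[-5, 0, 2], [0, 4, 2], [2, -8, -8]]; applying this to [-1, 2, -3] gives [-1, 2, 6].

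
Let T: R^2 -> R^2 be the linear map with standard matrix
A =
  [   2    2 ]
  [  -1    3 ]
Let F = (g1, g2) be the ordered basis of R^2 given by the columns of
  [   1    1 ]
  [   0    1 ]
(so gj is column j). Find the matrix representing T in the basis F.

With P the matrix whose columns are g1, g2, [T]_F = P^(-1) A P.
Column by column: T(g1) = A g1 = [2, -1]; its F-coordinates [3, -1] give column 1.
Continuing for each basis vector yields [T]_F = [[3, 2], [-1, 2]].

[[3, 2], [-1, 2]]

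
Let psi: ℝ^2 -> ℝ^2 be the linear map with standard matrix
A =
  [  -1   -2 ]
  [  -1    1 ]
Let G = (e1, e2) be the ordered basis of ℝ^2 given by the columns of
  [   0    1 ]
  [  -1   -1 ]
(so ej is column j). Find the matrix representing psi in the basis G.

With P the matrix whose columns are e1, e2, [psi]_G = P^(-1) A P.
Column by column: psi(e1) = A e1 = (2, -1); its G-coordinates (-1, 2) give column 1.
Continuing for each basis vector yields [psi]_G = [[-1, 1], [2, 1]].

[[-1, 1], [2, 1]]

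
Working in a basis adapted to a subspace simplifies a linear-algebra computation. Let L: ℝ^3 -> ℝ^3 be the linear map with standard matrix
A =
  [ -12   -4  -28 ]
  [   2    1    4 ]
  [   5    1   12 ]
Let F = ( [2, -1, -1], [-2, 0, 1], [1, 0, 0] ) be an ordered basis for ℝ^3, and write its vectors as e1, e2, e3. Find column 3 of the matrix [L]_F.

[-2, 3, -2]

Column 3 of [L]_F is the F-coordinate vector of L(e3).
In standard coordinates L(e3) = A e3 = [-12, 2, 5].
Converting to F: [-12, 2, 5] = -2e1 + 3e2 - 2e3, so the coordinate vector is [-2, 3, -2].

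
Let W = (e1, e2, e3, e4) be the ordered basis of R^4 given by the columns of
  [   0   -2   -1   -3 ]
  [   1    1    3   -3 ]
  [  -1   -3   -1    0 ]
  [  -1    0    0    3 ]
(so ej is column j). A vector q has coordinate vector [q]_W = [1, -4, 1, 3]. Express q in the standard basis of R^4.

q = M [q]_W, where M has columns e1, ..., e4.
Carrying out the matrix-vector product, q = [-2, -9, 10, 8].

[-2, -9, 10, 8]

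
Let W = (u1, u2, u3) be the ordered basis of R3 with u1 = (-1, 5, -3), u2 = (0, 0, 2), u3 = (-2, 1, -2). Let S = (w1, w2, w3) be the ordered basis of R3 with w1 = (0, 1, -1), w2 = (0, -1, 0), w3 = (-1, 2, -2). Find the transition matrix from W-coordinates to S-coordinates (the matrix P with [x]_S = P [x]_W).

[[1, -2, -2], [-2, -2, 1], [1, 0, 2]]

Let M have columns uj and N have columns wj. Then for every x, N [x]_S = x = M [x]_W, so P = N^(-1) M.
Since det N = 1, N^(-1) has integer entries; multiplying gives P = [[1, -2, -2], [-2, -2, 1], [1, 0, 2]].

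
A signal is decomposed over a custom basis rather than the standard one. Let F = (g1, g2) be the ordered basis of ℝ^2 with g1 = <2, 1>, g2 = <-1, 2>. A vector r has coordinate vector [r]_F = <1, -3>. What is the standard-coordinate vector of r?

<5, -5>

r = M [r]_F, where M has columns g1, g2.
Carrying out the matrix-vector product, r = <5, -5>.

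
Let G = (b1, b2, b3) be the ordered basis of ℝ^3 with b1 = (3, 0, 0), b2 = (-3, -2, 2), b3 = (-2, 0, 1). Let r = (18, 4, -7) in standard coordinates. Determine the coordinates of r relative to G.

We seek scalars with c_1 b1 + ... + c_3 b3 = r; equivalently solve M c = r where the columns of M are b1, ..., b3.
Row-reducing the augmented matrix [M | r] gives c = (2, -2, -3).
Check: 2b1 - 2b2 - 3b3 = (18, 4, -7).

(2, -2, -3)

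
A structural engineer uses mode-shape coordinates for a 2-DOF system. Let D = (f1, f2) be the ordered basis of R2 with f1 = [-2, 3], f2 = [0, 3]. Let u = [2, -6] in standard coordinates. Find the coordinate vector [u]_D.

[u]_D is the unique c with M c = u, where M has columns f1, f2.
System: -2c_1 + 0c_2 = 2, 3c_1 + 3c_2 = -6; solving gives c_1 = -1, c_2 = -1.
Check: -f1 - f2 = [2, -6].

[-1, -1]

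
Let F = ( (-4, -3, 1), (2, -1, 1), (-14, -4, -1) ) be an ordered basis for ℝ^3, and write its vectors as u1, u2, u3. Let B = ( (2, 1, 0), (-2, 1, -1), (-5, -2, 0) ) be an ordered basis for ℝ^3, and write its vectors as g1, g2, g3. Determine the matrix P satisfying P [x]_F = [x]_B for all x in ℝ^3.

Column j of P is [uj]_B, since P maps F-coordinates to B-coordinates.
Expressing u1 in B: u1 = 2g1 - g2 + 2g3, so column 1 of P is (2, -1, 2).
Doing the same for each uj gives P = [[2, 0, -1], [-1, -1, 1], [2, 0, 2]].

[[2, 0, -1], [-1, -1, 1], [2, 0, 2]]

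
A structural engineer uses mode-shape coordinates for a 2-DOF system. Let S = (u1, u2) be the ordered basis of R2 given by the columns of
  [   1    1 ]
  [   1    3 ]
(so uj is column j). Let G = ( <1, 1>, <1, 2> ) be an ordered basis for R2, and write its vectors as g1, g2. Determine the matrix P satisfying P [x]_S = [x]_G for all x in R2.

Column j of P is [uj]_G, since P maps S-coordinates to G-coordinates.
Expressing u1 in G: u1 = g1 + 0·g2, so column 1 of P is <1, 0>.
Doing the same for each uj gives P = [[1, -1], [0, 2]].

[[1, -1], [0, 2]]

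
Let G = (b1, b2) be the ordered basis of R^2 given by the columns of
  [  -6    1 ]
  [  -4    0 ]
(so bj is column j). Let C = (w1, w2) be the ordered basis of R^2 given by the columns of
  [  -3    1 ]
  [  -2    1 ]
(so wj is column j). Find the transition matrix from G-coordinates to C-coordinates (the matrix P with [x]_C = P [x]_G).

Let M have columns bj and N have columns wj. Then for every x, N [x]_C = x = M [x]_G, so P = N^(-1) M.
Since det N = -1, N^(-1) has integer entries; multiplying gives P = [[2, -1], [0, -2]].

[[2, -1], [0, -2]]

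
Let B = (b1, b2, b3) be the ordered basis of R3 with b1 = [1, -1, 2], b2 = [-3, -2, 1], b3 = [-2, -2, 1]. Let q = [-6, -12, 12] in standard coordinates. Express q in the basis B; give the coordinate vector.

[4, 2, 2]

We seek scalars with c_1 b1 + ... + c_3 b3 = q; equivalently solve M c = q where the columns of M are b1, ..., b3.
Row-reducing the augmented matrix [M | q] gives c = (4, 2, 2).
Check: 4b1 + 2b2 + 2b3 = [-6, -12, 12].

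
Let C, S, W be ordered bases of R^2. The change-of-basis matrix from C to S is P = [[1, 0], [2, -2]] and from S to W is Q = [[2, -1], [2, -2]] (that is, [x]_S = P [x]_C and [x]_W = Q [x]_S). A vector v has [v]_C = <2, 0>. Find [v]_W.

<0, -4>

Apply P to get S-coordinates <2, 4>, then Q to get W-coordinates.
The result is [v]_W = <0, -4>.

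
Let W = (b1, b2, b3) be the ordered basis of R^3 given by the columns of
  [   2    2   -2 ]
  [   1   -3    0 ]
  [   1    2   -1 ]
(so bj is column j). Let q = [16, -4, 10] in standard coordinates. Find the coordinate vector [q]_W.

[2, 2, -4]

We seek scalars with c_1 b1 + ... + c_3 b3 = q; equivalently solve M c = q where the columns of M are b1, ..., b3.
Solving this 3x3 system gives c = (2, 2, -4).
Check: 2b1 + 2b2 - 4b3 = [16, -4, 10].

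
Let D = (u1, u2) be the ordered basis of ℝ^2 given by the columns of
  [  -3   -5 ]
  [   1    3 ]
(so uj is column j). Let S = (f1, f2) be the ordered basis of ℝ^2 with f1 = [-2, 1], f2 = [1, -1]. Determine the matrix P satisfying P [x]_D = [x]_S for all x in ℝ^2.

Take x = uj: its D-coordinates are the j-th standard unit vector, so P e_j — column j of P — equals [uj]_S.
u1 = 2f1 + f2, giving column 1 = [2, 1]; repeating for each j gives P = [[2, 2], [1, -1]].

[[2, 2], [1, -1]]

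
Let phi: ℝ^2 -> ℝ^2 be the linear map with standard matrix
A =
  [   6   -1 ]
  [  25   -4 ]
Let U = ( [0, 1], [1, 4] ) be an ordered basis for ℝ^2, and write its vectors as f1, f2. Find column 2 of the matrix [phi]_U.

Compute phi(f2) = A f2 = [2, 9] in standard coordinates.
Then write this in U-coordinates: solve for y in y_1 f1 + y_2 f2 = [2, 9].
This gives y = [1, 2], which is column 2 of [phi]_U.

[1, 2]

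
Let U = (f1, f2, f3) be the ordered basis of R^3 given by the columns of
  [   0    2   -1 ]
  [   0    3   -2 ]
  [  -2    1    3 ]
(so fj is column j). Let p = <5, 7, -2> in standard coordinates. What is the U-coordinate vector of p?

<4, 3, 1>

[p]_U is the unique c with M c = p, where M has columns f1, ..., f3.
Row-reducing the augmented matrix [M | p] gives c = (4, 3, 1).
Check: 4f1 + 3f2 + f3 = <5, 7, -2>.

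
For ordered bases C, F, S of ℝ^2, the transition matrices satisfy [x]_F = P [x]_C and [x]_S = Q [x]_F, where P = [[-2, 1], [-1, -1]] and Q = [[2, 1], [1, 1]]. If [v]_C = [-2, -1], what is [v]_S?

Apply P to get F-coordinates [3, 3], then Q to get S-coordinates.
The result is [v]_S = [9, 6].

[9, 6]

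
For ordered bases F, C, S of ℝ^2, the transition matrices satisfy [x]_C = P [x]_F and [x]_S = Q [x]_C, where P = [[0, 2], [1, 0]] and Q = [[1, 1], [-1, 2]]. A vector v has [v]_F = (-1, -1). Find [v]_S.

First [v]_C = P [v]_F = (-2, -1).
Then [v]_S = Q [v]_C = (-3, 0).

(-3, 0)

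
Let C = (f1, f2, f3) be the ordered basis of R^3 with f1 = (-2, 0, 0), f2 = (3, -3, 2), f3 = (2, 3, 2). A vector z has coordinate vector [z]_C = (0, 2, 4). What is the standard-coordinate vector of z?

(14, 6, 12)

The coordinates say z = 0·f1 + 2f2 + 4f3; adding the scaled basis vectors gives (14, 6, 12).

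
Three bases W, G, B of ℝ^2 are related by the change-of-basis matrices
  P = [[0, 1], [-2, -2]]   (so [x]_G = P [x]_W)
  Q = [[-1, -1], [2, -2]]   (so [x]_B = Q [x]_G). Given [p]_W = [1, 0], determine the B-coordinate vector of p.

[2, 4]

Composing the changes, [p]_B = Q P [p]_W.
Q P = [[2, 1], [4, 6]]; applying this to [1, 0] gives [2, 4].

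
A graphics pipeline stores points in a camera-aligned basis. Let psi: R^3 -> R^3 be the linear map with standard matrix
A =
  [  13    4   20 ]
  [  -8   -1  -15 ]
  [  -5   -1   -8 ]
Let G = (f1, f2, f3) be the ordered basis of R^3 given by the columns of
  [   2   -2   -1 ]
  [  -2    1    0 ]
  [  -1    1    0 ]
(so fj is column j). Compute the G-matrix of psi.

[[-1, 1, -3], [-1, 2, 2], [2, 0, 3]]

The j-th column of [psi]_G is [psi(fj)]_G.
psi(f1) = A f1 = [-2, 1, 0] = -f1 - f2 + 2f3, so column 1 is [-1, -1, 2].
Repeating for f2, f3 and assembling the columns gives [[-1, 1, -3], [-1, 2, 2], [2, 0, 3]].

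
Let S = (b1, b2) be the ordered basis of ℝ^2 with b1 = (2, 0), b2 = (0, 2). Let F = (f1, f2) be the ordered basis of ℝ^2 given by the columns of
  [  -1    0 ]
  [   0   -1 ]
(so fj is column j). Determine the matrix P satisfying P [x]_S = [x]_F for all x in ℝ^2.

[[-2, 0], [0, -2]]

Take x = bj: its S-coordinates are the j-th standard unit vector, so P e_j — column j of P — equals [bj]_F.
b1 = -2f1 + 0·f2, giving column 1 = (-2, 0); repeating for each j gives P = [[-2, 0], [0, -2]].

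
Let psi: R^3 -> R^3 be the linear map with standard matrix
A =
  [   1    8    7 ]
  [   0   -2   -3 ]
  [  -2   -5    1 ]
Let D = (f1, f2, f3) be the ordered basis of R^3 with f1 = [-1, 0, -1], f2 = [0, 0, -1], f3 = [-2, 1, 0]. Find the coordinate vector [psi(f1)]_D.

[2, -3, 3]

Compute psi(f1) = A f1 = [-8, 3, 1] in standard coordinates.
Then write this in D-coordinates: solve for y in y_1 f1 + ... + y_3 f3 = [-8, 3, 1].
This gives y = [2, -3, 3], which is column 1 of [psi]_D.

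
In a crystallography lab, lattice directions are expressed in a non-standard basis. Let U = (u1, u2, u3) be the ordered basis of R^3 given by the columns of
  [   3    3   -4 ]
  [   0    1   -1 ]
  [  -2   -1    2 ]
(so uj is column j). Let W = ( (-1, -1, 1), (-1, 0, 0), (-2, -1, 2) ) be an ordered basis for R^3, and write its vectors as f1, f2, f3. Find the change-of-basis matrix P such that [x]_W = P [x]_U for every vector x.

[[2, -1, 0], [-1, -2, 2], [-2, 0, 1]]

Let M have columns uj and N have columns fj. Then for every x, N [x]_W = x = M [x]_U, so P = N^(-1) M.
Since det N = -1, N^(-1) has integer entries; multiplying gives P = [[2, -1, 0], [-1, -2, 2], [-2, 0, 1]].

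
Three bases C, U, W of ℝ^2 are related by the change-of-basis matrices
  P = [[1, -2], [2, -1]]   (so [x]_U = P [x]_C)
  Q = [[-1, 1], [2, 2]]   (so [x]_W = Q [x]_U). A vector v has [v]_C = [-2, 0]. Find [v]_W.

[-2, -12]

First [v]_U = P [v]_C = [-2, -4].
Then [v]_W = Q [v]_U = [-2, -12].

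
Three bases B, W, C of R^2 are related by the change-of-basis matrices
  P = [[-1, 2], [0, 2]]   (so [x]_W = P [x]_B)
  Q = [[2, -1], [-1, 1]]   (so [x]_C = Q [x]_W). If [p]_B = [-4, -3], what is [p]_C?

[2, -4]

First [p]_W = P [p]_B = [-2, -6].
Then [p]_C = Q [p]_W = [2, -4].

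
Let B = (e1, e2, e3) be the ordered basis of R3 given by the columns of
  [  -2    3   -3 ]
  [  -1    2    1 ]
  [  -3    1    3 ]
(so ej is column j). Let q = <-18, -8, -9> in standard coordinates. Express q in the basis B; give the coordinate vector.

We seek scalars with c_1 e1 + ... + c_3 e3 = q; equivalently solve M c = q where the columns of M are e1, ..., e3.
Gaussian elimination on [M | q] yields c = (3, -3, 1).
Check: 3e1 - 3e2 + e3 = <-18, -8, -9>.

<3, -3, 1>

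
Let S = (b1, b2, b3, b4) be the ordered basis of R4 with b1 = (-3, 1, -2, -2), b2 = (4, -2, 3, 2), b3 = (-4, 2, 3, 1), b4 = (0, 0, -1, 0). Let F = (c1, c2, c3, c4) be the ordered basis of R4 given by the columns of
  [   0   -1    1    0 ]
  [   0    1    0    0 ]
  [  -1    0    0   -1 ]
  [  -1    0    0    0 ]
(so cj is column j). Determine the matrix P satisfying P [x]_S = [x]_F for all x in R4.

[[2, -2, -1, 0], [1, -2, 2, 0], [-2, 2, -2, 0], [0, -1, -2, 1]]

Column j of P is [bj]_F, since P maps S-coordinates to F-coordinates.
Expressing b1 in F: b1 = 2c1 + c2 - 2c3 + 0·c4, so column 1 of P is (2, 1, -2, 0).
Doing the same for each bj gives P = [[2, -2, -1, 0], [1, -2, 2, 0], [-2, 2, -2, 0], [0, -1, -2, 1]].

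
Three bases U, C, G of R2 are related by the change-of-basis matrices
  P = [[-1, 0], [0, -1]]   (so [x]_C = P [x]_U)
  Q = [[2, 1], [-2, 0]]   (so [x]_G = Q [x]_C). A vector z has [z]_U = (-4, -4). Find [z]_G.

(12, -8)

Composing the changes, [z]_G = Q P [z]_U.
Q P = [[-2, -1], [2, 0]]; applying this to (-4, -4) gives (12, -8).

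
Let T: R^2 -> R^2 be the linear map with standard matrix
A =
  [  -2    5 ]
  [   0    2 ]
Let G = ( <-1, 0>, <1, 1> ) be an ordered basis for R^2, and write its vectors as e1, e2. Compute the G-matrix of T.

The j-th column of [T]_G is [T(ej)]_G.
T(e1) = A e1 = <2, 0> = -2e1 + 0·e2, so column 1 is <-2, 0>.
Repeating for e2 and assembling the columns gives [[-2, -1], [0, 2]].

[[-2, -1], [0, 2]]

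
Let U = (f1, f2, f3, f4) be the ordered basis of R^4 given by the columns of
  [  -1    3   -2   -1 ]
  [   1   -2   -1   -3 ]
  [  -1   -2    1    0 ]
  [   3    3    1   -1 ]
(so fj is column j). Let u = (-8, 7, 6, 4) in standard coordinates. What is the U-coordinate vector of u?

(0, -1, 4, -3)

[u]_U is the unique c with M c = u, where M has columns f1, ..., f4.
Gaussian elimination on [M | u] yields c = (0, -1, 4, -3).
Check: 0·f1 - f2 + 4f3 - 3f4 = (-8, 7, 6, 4).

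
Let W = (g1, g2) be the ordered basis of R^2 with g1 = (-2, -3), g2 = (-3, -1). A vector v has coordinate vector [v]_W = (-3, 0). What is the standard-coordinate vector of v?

The coordinates say v = -3g1 + 0·g2; adding the scaled basis vectors gives (6, 9).

(6, 9)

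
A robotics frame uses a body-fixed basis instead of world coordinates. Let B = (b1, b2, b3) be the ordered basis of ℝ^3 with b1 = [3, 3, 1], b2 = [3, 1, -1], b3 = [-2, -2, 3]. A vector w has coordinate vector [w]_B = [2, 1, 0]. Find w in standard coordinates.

[9, 7, 1]

The coordinates say w = 2b1 + b2 + 0·b3; adding the scaled basis vectors gives [9, 7, 1].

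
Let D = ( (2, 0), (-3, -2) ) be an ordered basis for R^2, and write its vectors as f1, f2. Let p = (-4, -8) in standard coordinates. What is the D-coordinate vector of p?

(4, 4)

Write p = c_1 f1 + c_2 f2 and solve for the c_i.
System: 2c_1 - 3c_2 = -4, 0c_1 - 2c_2 = -8; solving gives c_1 = 4, c_2 = 4.
Check: 4f1 + 4f2 = (-4, -8).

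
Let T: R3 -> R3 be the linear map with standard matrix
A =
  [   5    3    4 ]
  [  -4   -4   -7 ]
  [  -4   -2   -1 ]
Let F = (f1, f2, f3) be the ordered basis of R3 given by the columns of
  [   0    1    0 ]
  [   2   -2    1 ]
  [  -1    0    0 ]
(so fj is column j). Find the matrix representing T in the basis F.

[[3, 0, 2], [2, -1, 3], [-3, 2, -2]]

With P the matrix whose columns are f1, ..., f3, [T]_F = P^(-1) A P.
Column by column: T(f1) = A f1 = <2, -1, -3>; its F-coordinates <3, 2, -3> give column 1.
Continuing for each basis vector yields [T]_F = [[3, 0, 2], [2, -1, 3], [-3, 2, -2]].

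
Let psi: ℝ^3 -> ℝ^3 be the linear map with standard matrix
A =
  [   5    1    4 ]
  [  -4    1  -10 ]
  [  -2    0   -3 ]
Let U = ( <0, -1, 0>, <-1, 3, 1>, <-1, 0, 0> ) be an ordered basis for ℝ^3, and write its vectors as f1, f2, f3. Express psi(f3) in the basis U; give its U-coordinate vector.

<2, 2, 3>

Compute psi(f3) = A f3 = <-5, 4, 2> in standard coordinates.
Then write this in U-coordinates: solve for y in y_1 f1 + ... + y_3 f3 = <-5, 4, 2>.
This gives y = <2, 2, 3>, which is column 3 of [psi]_U.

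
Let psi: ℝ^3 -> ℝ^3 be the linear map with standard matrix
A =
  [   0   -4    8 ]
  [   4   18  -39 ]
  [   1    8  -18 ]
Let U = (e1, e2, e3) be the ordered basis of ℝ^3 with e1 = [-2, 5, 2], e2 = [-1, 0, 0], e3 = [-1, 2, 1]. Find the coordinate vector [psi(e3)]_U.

Column 3 of [psi]_U is the U-coordinate vector of psi(e3).
In standard coordinates psi(e3) = A e3 = [0, -7, -3].
Converting to U: [0, -7, -3] = -e1 + 3e2 - e3, so the coordinate vector is [-1, 3, -1].

[-1, 3, -1]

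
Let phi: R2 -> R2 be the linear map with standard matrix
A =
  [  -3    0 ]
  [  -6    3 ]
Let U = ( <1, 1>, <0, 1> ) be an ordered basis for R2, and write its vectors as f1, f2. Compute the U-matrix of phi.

The j-th column of [phi]_U is [phi(fj)]_U.
phi(f1) = A f1 = <-3, -3> = -3f1 + 0·f2, so column 1 is <-3, 0>.
Repeating for f2 and assembling the columns gives [[-3, 0], [0, 3]].

[[-3, 0], [0, 3]]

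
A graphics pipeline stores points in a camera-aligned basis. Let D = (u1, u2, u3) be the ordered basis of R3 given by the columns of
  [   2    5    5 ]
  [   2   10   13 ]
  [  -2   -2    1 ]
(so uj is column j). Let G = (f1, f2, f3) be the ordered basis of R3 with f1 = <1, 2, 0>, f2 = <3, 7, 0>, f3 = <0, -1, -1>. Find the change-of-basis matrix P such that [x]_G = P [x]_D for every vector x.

[[2, -1, -1], [0, 2, 2], [2, 2, -1]]

Take x = uj: its D-coordinates are the j-th standard unit vector, so P e_j — column j of P — equals [uj]_G.
u1 = 2f1 + 0·f2 + 2f3, giving column 1 = <2, 0, 2>; repeating for each j gives P = [[2, -1, -1], [0, 2, 2], [2, 2, -1]].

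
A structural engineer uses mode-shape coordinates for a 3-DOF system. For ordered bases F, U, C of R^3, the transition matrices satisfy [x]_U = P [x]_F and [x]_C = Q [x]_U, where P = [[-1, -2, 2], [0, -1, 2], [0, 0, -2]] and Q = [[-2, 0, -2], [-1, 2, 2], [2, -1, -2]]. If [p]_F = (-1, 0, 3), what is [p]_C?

(-2, -7, 20)

Apply P to get U-coordinates (7, 6, -6), then Q to get C-coordinates.
The result is [p]_C = (-2, -7, 20).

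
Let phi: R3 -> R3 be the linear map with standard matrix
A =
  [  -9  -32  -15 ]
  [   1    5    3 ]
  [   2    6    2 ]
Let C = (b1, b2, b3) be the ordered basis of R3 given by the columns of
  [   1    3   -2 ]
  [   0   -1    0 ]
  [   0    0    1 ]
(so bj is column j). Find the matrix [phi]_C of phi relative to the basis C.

[[-2, -1, 2], [-1, 2, -1], [2, 0, -2]]

With P the matrix whose columns are b1, ..., b3, [phi]_C = P^(-1) A P.
Column by column: phi(b1) = A b1 = [-9, 1, 2]; its C-coordinates [-2, -1, 2] give column 1.
Continuing for each basis vector yields [phi]_C = [[-2, -1, 2], [-1, 2, -1], [2, 0, -2]].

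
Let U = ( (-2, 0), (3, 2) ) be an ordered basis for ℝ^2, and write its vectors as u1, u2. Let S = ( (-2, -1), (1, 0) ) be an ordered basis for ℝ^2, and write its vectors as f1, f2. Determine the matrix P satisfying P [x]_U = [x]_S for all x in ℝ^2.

Let M have columns uj and N have columns fj. Then for every x, N [x]_S = x = M [x]_U, so P = N^(-1) M.
Since det N = 1, N^(-1) has integer entries; multiplying gives P = [[0, -2], [-2, -1]].

[[0, -2], [-2, -1]]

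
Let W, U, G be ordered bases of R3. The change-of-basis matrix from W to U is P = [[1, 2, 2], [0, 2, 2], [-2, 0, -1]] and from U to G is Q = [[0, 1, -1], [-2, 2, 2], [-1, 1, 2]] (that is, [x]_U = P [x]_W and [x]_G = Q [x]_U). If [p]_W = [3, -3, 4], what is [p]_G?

Apply P to get U-coordinates [5, 2, -10], then Q to get G-coordinates.
The result is [p]_G = [12, -26, -23].

[12, -26, -23]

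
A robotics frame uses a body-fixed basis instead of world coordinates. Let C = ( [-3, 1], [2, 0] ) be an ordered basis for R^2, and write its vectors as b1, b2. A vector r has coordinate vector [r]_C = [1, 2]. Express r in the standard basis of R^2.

[1, 1]

The coordinates say r = b1 + 2b2; adding the scaled basis vectors gives [1, 1].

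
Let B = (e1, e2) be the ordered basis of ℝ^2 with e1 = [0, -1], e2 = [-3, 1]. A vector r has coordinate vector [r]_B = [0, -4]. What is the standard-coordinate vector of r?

By definition r = 0·e1 - 4e2.
Summing componentwise gives [12, -4].

[12, -4]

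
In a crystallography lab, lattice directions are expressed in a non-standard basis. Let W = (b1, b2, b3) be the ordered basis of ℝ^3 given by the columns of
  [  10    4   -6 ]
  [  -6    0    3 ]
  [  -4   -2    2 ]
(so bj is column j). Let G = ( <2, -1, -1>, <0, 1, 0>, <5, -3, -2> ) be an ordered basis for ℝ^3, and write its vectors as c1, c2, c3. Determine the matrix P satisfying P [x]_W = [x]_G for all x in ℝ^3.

Take x = bj: its W-coordinates are the j-th standard unit vector, so P e_j — column j of P — equals [bj]_G.
b1 = 0·c1 + 0·c2 + 2c3, giving column 1 = <0, 0, 2>; repeating for each j gives P = [[0, 2, 2], [0, 2, -1], [2, 0, -2]].

[[0, 2, 2], [0, 2, -1], [2, 0, -2]]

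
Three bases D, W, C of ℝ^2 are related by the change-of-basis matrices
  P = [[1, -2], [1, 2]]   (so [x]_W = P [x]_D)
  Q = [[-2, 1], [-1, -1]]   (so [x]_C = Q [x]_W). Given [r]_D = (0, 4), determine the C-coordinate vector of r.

(24, 0)

Apply P to get W-coordinates (-8, 8), then Q to get C-coordinates.
The result is [r]_C = (24, 0).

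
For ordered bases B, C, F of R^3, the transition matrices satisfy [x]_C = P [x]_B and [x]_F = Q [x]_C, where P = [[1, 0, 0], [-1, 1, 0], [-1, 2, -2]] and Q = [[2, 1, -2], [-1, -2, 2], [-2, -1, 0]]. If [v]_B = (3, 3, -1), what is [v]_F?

Composing the changes, [v]_F = Q P [v]_B.
Q P = [[3, -3, 4], [-1, 2, -4], [-1, -1, 0]]; applying this to (3, 3, -1) gives (-4, 7, -6).

(-4, 7, -6)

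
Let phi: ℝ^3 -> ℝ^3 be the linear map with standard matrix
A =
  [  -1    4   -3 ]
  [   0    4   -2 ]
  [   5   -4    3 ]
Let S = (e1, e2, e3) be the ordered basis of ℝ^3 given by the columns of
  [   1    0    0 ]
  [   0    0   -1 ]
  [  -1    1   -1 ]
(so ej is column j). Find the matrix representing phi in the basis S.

With P the matrix whose columns are e1, ..., e3, [phi]_S = P^(-1) A P.
Column by column: phi(e1) = A e1 = (2, 2, 2); its S-coordinates (2, 2, -2) give column 1.
Continuing for each basis vector yields [phi]_S = [[2, -3, -1], [2, 2, 2], [-2, 2, 2]].

[[2, -3, -1], [2, 2, 2], [-2, 2, 2]]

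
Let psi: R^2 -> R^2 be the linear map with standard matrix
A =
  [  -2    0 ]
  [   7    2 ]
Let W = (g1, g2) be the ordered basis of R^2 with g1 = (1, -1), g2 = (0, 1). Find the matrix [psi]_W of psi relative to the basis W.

With P the matrix whose columns are g1, g2, [psi]_W = P^(-1) A P.
Column by column: psi(g1) = A g1 = (-2, 5); its W-coordinates (-2, 3) give column 1.
Continuing for each basis vector yields [psi]_W = [[-2, 0], [3, 2]].

[[-2, 0], [3, 2]]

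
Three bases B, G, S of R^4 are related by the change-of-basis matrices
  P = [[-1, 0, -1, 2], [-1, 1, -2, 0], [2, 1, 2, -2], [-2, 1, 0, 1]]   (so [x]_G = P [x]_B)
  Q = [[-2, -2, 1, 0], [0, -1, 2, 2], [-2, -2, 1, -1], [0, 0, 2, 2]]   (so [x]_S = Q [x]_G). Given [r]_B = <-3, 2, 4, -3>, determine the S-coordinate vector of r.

Apply P to get G-coordinates <-7, -3, 10, 5>, then Q to get S-coordinates.
The result is [r]_S = <30, 33, 25, 30>.

<30, 33, 25, 30>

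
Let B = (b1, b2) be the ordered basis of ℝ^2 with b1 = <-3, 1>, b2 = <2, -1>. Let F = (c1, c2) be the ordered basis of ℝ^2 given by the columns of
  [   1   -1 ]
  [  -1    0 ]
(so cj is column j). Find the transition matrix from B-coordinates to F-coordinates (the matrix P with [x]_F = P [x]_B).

Take x = bj: its B-coordinates are the j-th standard unit vector, so P e_j — column j of P — equals [bj]_F.
b1 = -c1 + 2c2, giving column 1 = <-1, 2>; repeating for each j gives P = [[-1, 1], [2, -1]].

[[-1, 1], [2, -1]]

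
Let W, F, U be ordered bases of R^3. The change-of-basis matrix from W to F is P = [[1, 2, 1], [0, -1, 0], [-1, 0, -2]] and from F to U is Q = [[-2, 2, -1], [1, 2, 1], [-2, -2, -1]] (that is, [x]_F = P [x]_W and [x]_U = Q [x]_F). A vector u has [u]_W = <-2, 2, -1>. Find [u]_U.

<-10, 1, -2>

Apply P to get F-coordinates <1, -2, 4>, then Q to get U-coordinates.
The result is [u]_U = <-10, 1, -2>.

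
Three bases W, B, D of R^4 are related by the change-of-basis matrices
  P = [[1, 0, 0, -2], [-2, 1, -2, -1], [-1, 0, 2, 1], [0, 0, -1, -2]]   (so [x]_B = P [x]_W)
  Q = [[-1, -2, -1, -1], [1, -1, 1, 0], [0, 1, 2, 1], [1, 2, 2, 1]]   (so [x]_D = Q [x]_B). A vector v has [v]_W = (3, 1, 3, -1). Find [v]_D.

Apply P to get B-coordinates (5, -10, 2, -1), then Q to get D-coordinates.
The result is [v]_D = (14, 17, -7, -12).

(14, 17, -7, -12)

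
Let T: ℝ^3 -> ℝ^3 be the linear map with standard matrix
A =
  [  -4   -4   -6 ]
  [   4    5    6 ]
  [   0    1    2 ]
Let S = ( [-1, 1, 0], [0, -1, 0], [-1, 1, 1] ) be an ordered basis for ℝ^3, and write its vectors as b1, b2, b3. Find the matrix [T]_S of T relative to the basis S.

With P the matrix whose columns are b1, ..., b3, [T]_S = P^(-1) A P.
Column by column: T(b1) = A b1 = [0, 1, 1]; its S-coordinates [-1, -1, 1] give column 1.
Continuing for each basis vector yields [T]_S = [[-1, -3, 3], [-1, 1, -1], [1, -1, 3]].

[[-1, -3, 3], [-1, 1, -1], [1, -1, 3]]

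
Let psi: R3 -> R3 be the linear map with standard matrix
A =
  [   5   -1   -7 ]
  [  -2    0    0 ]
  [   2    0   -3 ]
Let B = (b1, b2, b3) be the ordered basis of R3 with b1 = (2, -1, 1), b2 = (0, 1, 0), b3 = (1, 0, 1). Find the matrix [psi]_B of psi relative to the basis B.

Let P have columns b1, ..., b3. Then [psi]_B = P^(-1) A P.
Here det P = 1, so P^(-1) is integer; computing A P first and then P^(-1)(A P) gives [[3, -1, -1], [-1, -1, -3], [-2, 1, 0]].

[[3, -1, -1], [-1, -1, -3], [-2, 1, 0]]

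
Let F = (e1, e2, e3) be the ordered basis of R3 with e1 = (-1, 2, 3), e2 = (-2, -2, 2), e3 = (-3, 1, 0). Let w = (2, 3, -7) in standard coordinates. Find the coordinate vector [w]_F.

Write w = c_1 e1 + ... + c_3 e3 and solve for the c_i.
Solving this 3x3 system gives c = (-1, -2, 1).
Check: -e1 - 2e2 + e3 = (2, 3, -7).

(-1, -2, 1)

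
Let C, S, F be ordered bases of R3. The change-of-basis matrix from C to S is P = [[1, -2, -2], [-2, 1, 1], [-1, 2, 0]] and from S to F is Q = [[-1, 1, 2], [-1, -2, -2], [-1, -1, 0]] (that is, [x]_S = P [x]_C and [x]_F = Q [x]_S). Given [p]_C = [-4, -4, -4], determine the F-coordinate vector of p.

[-20, -4, -12]

Apply P to get S-coordinates [12, 0, -4], then Q to get F-coordinates.
The result is [p]_F = [-20, -4, -12].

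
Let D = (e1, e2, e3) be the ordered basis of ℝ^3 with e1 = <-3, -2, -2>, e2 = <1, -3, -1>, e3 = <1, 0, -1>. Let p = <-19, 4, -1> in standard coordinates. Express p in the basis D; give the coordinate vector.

<4, -4, -3>

Write p = c_1 e1 + ... + c_3 e3 and solve for the c_i.
Row-reducing the augmented matrix [M | p] gives c = (4, -4, -3).
Check: 4e1 - 4e2 - 3e3 = <-19, 4, -1>.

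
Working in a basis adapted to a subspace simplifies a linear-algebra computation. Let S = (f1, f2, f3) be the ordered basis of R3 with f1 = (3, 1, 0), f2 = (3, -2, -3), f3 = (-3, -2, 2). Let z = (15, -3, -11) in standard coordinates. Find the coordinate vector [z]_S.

(1, 3, -1)

We seek scalars with c_1 f1 + ... + c_3 f3 = z; equivalently solve M c = z where the columns of M are f1, ..., f3.
Row-reducing the augmented matrix [M | z] gives c = (1, 3, -1).
Check: f1 + 3f2 - f3 = (15, -3, -11).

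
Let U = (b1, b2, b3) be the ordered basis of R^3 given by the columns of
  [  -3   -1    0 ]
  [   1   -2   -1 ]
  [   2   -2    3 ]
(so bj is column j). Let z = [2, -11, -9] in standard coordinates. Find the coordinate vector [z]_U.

We seek scalars with c_1 b1 + ... + c_3 b3 = z; equivalently solve M c = z where the columns of M are b1, ..., b3.
Row-reducing the augmented matrix [M | z] gives c = (-2, 4, 1).
Check: -2b1 + 4b2 + b3 = [2, -11, -9].

[-2, 4, 1]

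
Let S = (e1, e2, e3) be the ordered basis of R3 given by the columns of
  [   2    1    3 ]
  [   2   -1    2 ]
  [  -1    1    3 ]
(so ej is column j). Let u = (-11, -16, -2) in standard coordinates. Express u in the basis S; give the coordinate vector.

We seek scalars with c_1 e1 + ... + c_3 e3 = u; equivalently solve M c = u where the columns of M are e1, ..., e3.
Solving this 3x3 system gives c = (-3, 4, -3).
Check: -3e1 + 4e2 - 3e3 = (-11, -16, -2).

(-3, 4, -3)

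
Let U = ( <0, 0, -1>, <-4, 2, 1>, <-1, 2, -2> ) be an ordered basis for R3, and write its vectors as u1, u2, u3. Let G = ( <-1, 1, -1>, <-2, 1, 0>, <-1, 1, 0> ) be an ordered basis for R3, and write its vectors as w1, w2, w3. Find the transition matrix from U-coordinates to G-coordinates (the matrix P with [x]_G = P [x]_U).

Take x = uj: its U-coordinates are the j-th standard unit vector, so P e_j — column j of P — equals [uj]_G.
u1 = w1 + 0·w2 - w3, giving column 1 = <1, 0, -1>; repeating for each j gives P = [[1, -1, 2], [0, 2, -1], [-1, 1, 1]].

[[1, -1, 2], [0, 2, -1], [-1, 1, 1]]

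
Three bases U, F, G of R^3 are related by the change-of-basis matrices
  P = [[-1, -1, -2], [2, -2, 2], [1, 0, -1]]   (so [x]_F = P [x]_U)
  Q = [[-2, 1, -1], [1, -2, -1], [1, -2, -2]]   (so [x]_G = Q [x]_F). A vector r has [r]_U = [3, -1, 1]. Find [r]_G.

Composing the changes, [r]_G = Q P [r]_U.
Q P = [[3, 0, 7], [-6, 3, -5], [-7, 3, -4]]; applying this to [3, -1, 1] gives [16, -26, -28].

[16, -26, -28]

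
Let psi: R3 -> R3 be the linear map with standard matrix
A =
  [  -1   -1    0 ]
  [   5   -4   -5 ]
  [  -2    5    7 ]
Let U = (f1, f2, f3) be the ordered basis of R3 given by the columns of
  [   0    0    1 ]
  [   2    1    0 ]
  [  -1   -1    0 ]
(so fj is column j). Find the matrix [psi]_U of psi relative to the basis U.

With P the matrix whose columns are f1, ..., f3, [psi]_U = P^(-1) A P.
Column by column: psi(f1) = A f1 = <-2, -3, 3>; its U-coordinates <0, -3, -2> give column 1.
Continuing for each basis vector yields [psi]_U = [[0, -1, 3], [-3, 3, -1], [-2, -1, -1]].

[[0, -1, 3], [-3, 3, -1], [-2, -1, -1]]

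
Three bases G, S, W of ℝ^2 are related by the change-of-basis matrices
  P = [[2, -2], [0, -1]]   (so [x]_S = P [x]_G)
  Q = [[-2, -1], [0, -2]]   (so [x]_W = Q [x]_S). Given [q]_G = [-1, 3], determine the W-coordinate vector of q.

[19, 6]

First [q]_S = P [q]_G = [-8, -3].
Then [q]_W = Q [q]_S = [19, 6].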